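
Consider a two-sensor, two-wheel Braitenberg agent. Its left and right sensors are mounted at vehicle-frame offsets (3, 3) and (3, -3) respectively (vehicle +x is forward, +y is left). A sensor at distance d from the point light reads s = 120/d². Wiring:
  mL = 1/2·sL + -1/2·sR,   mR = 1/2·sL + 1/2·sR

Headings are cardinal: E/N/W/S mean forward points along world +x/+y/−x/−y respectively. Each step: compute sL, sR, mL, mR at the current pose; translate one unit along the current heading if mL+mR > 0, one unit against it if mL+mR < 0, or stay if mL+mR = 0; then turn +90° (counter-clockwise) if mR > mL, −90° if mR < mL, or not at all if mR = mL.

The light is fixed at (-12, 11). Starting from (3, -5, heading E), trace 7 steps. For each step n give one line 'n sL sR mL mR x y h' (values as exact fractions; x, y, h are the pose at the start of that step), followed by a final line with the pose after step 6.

n=0: pose=(3,-5,E); sL=120/493, sR=24/137; mL=2304/67541, mR=14136/67541; mL+mR=120/493 → advance +1; mR−mL=24/137 → turn +1·90°
n=1: pose=(4,-5,N); sL=60/169, sR=12/53; mL=576/8957, mR=2604/8957; mL+mR=60/169 → advance +1; mR−mL=12/53 → turn +1·90°
n=2: pose=(4,-4,W); sL=120/493, sR=120/313; mL=-10800/154309, mR=48360/154309; mL+mR=120/493 → advance +1; mR−mL=120/313 → turn +1·90°
n=3: pose=(3,-4,S); sL=5/27, sR=10/39; mL=-25/702, mR=155/702; mL+mR=5/27 → advance +1; mR−mL=10/39 → turn +1·90°
n=4: pose=(3,-5,E); sL=120/493, sR=24/137; mL=2304/67541, mR=14136/67541; mL+mR=120/493 → advance +1; mR−mL=24/137 → turn +1·90°
n=5: pose=(4,-5,N); sL=60/169, sR=12/53; mL=576/8957, mR=2604/8957; mL+mR=60/169 → advance +1; mR−mL=12/53 → turn +1·90°
n=6: pose=(4,-4,W); sL=120/493, sR=120/313; mL=-10800/154309, mR=48360/154309; mL+mR=120/493 → advance +1; mR−mL=120/313 → turn +1·90°

0 120/493 24/137 2304/67541 14136/67541 3 -5 E
1 60/169 12/53 576/8957 2604/8957 4 -5 N
2 120/493 120/313 -10800/154309 48360/154309 4 -4 W
3 5/27 10/39 -25/702 155/702 3 -4 S
4 120/493 24/137 2304/67541 14136/67541 3 -5 E
5 60/169 12/53 576/8957 2604/8957 4 -5 N
6 120/493 120/313 -10800/154309 48360/154309 4 -4 W
final 3 -4 S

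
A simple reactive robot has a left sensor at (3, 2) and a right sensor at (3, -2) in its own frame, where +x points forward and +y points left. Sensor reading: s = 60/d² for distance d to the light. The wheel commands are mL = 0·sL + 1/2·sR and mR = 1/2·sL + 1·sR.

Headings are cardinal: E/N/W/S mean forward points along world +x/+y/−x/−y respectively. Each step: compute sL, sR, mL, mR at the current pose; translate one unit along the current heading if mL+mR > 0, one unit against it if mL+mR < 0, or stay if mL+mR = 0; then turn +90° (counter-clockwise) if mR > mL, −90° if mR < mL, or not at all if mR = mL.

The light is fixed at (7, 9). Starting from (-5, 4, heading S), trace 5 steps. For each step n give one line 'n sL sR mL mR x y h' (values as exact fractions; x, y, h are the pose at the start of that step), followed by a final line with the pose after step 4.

0 15/41 3/13 3/26 441/1066 -5 4 S
1 60/97 12/29 6/29 2034/2813 -5 3 E
2 30/89 2/3 1/3 223/267 -4 3 N
3 12/49 12/41 6/41 834/2009 -4 4 W
4 15/41 3/13 3/26 441/1066 -5 4 S
final -5 3 E

n=0: pose=(-5,4,S); sL=15/41, sR=3/13; mL=3/26, mR=441/1066; mL+mR=282/533 → advance +1; mR−mL=159/533 → turn +1·90°
n=1: pose=(-5,3,E); sL=60/97, sR=12/29; mL=6/29, mR=2034/2813; mL+mR=2616/2813 → advance +1; mR−mL=1452/2813 → turn +1·90°
n=2: pose=(-4,3,N); sL=30/89, sR=2/3; mL=1/3, mR=223/267; mL+mR=104/89 → advance +1; mR−mL=134/267 → turn +1·90°
n=3: pose=(-4,4,W); sL=12/49, sR=12/41; mL=6/41, mR=834/2009; mL+mR=1128/2009 → advance +1; mR−mL=540/2009 → turn +1·90°
n=4: pose=(-5,4,S); sL=15/41, sR=3/13; mL=3/26, mR=441/1066; mL+mR=282/533 → advance +1; mR−mL=159/533 → turn +1·90°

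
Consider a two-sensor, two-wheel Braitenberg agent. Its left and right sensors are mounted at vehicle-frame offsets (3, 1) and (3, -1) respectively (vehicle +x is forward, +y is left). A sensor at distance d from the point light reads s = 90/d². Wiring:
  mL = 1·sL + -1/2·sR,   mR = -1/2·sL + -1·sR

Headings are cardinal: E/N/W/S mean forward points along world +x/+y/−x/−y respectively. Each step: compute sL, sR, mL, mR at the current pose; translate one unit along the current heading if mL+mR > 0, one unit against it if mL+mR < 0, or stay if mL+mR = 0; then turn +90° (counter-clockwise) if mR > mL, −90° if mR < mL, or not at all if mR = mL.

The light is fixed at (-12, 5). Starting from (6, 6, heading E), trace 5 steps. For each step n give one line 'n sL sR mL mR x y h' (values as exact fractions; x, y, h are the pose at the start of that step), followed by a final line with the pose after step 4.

n=0: pose=(6,6,E); sL=18/89, sR=10/49; mL=437/4361, mR=-1331/4361; mL+mR=-894/4361 → advance -1; mR−mL=-1768/4361 → turn -1·90°
n=1: pose=(5,6,S); sL=45/164, sR=9/26; mL=54/533, mR=-2061/4264; mL+mR=-1629/4264 → advance -1; mR−mL=-2493/4264 → turn -1·90°
n=2: pose=(5,7,W); sL=90/197, sR=18/41; mL=1917/8077, mR=-5391/8077; mL+mR=-3474/8077 → advance -1; mR−mL=-7308/8077 → turn -1·90°
n=3: pose=(6,7,N); sL=45/157, sR=45/193; mL=10305/60602, mR=-22815/60602; mL+mR=-6255/30301 → advance -1; mR−mL=-16560/30301 → turn -1·90°
n=4: pose=(6,6,E); sL=18/89, sR=10/49; mL=437/4361, mR=-1331/4361; mL+mR=-894/4361 → advance -1; mR−mL=-1768/4361 → turn -1·90°

0 18/89 10/49 437/4361 -1331/4361 6 6 E
1 45/164 9/26 54/533 -2061/4264 5 6 S
2 90/197 18/41 1917/8077 -5391/8077 5 7 W
3 45/157 45/193 10305/60602 -22815/60602 6 7 N
4 18/89 10/49 437/4361 -1331/4361 6 6 E
final 5 6 S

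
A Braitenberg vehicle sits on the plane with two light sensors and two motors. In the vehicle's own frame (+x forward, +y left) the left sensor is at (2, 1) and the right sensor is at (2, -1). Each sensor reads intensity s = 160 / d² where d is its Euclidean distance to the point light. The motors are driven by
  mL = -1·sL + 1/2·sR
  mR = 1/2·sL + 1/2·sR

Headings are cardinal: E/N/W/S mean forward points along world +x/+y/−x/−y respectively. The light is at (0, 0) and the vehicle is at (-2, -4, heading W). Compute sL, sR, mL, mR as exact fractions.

left sensor world pos  = (-4, -5); dL² = 41
right sensor world pos = (-4, -3); dR² = 25
sL = 160/41 = 160/41
sR = 160/25 = 32/5
mL = -1·sL + 1/2·sR = -144/205
mR = 1/2·sL + 1/2·sR = 1056/205

160/41 32/5 -144/205 1056/205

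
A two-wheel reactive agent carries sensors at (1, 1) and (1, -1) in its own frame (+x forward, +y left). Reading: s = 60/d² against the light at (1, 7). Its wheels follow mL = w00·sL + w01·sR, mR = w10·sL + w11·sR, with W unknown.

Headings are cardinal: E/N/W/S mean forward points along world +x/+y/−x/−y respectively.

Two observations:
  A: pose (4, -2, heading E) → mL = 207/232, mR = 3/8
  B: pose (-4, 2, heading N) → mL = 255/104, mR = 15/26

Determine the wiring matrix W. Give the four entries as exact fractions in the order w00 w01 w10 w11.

obs A: pose=(4,-2,E) → sL=3/4, sR=15/29, mL=207/232, mR=3/8
obs B: pose=(-4,2,N) → sL=15/13, sR=15/8, mL=255/104, mR=15/26
sensor matrix S = [[3/4, 15/29], [15/13, 15/8]]; det S = 9765/12064
solve [mL_A; mL_B] = S·[w00; w01] and [mR_A; mR_B] = S·[w10; w11]:
  w00 = 1/2, w01 = 1, w10 = 1/2, w11 = 0

1/2 1 1/2 0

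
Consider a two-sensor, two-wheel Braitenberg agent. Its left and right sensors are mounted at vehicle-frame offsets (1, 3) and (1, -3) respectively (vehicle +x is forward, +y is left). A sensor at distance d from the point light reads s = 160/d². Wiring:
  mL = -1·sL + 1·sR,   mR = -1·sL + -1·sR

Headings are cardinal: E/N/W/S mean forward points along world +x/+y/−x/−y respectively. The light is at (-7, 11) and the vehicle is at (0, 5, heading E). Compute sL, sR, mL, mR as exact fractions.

left sensor world pos  = (1, 8); dL² = 73
right sensor world pos = (1, 2); dR² = 145
sL = 160/73 = 160/73
sR = 160/145 = 32/29
mL = -1·sL + 1·sR = -2304/2117
mR = -1·sL + -1·sR = -6976/2117

160/73 32/29 -2304/2117 -6976/2117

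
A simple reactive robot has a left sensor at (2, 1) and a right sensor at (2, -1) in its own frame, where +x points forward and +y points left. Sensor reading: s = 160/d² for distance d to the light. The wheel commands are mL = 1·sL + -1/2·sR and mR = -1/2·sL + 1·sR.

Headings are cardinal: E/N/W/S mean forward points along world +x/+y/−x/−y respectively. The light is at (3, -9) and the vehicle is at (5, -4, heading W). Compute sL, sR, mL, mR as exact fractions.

10 40/9 70/9 -5/9

left sensor world pos  = (3, -5); dL² = 16
right sensor world pos = (3, -3); dR² = 36
sL = 160/16 = 10
sR = 160/36 = 40/9
mL = 1·sL + -1/2·sR = 70/9
mR = -1/2·sL + 1·sR = -5/9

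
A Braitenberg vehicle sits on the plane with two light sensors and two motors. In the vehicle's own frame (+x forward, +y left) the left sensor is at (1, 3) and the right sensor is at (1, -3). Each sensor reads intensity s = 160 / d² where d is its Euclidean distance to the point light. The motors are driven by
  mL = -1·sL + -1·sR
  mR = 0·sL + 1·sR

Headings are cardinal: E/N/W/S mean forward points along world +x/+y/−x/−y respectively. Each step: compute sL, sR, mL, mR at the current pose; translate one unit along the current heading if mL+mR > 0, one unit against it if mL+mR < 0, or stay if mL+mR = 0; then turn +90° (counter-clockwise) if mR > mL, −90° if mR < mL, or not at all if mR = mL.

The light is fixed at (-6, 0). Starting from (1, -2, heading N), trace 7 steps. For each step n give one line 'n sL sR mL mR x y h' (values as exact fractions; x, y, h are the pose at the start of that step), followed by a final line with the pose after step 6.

0 160/17 160/101 -18880/1717 160/101 1 -2 N
1 20/9 40/9 -20/3 40/9 1 -3 W
2 160/137 160/41 -28480/5617 160/41 2 -3 S
3 80/41 80/53 -7520/2173 80/53 2 -2 E
4 160/17 160/101 -18880/1717 160/101 1 -2 N
5 20/9 40/9 -20/3 40/9 1 -3 W
6 160/137 160/41 -28480/5617 160/41 2 -3 S
final 2 -2 E

n=0: pose=(1,-2,N); sL=160/17, sR=160/101; mL=-18880/1717, mR=160/101; mL+mR=-160/17 → advance -1; mR−mL=21600/1717 → turn +1·90°
n=1: pose=(1,-3,W); sL=20/9, sR=40/9; mL=-20/3, mR=40/9; mL+mR=-20/9 → advance -1; mR−mL=100/9 → turn +1·90°
n=2: pose=(2,-3,S); sL=160/137, sR=160/41; mL=-28480/5617, mR=160/41; mL+mR=-160/137 → advance -1; mR−mL=50400/5617 → turn +1·90°
n=3: pose=(2,-2,E); sL=80/41, sR=80/53; mL=-7520/2173, mR=80/53; mL+mR=-80/41 → advance -1; mR−mL=10800/2173 → turn +1·90°
n=4: pose=(1,-2,N); sL=160/17, sR=160/101; mL=-18880/1717, mR=160/101; mL+mR=-160/17 → advance -1; mR−mL=21600/1717 → turn +1·90°
n=5: pose=(1,-3,W); sL=20/9, sR=40/9; mL=-20/3, mR=40/9; mL+mR=-20/9 → advance -1; mR−mL=100/9 → turn +1·90°
n=6: pose=(2,-3,S); sL=160/137, sR=160/41; mL=-28480/5617, mR=160/41; mL+mR=-160/137 → advance -1; mR−mL=50400/5617 → turn +1·90°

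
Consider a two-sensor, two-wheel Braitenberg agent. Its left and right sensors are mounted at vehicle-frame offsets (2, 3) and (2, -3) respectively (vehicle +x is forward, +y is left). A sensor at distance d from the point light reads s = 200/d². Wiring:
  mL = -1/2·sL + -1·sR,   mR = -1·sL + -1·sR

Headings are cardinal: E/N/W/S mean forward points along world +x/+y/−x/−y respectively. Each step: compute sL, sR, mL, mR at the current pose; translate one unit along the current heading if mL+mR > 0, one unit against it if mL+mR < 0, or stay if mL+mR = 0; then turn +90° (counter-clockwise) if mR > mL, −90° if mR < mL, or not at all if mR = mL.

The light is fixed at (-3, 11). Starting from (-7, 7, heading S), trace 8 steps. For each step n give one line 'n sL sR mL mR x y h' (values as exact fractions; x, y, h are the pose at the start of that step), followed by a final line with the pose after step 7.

n=0: pose=(-7,7,S); sL=200/37, sR=40/17; mL=-3180/629, mR=-4880/629; mL+mR=-8060/629 → advance -1; mR−mL=-100/37 → turn -1·90°
n=1: pose=(-7,8,W); sL=25/9, sR=50/9; mL=-125/18, mR=-25/3; mL+mR=-275/18 → advance -1; mR−mL=-25/18 → turn -1·90°
n=2: pose=(-6,8,N); sL=200/37, sR=200; mL=-7500/37, mR=-7600/37; mL+mR=-15100/37 → advance -1; mR−mL=-100/37 → turn -1·90°
n=3: pose=(-6,7,E); sL=100, sR=4; mL=-54, mR=-104; mL+mR=-158 → advance -1; mR−mL=-50 → turn -1·90°
n=4: pose=(-7,7,S); sL=200/37, sR=40/17; mL=-3180/629, mR=-4880/629; mL+mR=-8060/629 → advance -1; mR−mL=-100/37 → turn -1·90°
n=5: pose=(-7,8,W); sL=25/9, sR=50/9; mL=-125/18, mR=-25/3; mL+mR=-275/18 → advance -1; mR−mL=-25/18 → turn -1·90°
n=6: pose=(-6,8,N); sL=200/37, sR=200; mL=-7500/37, mR=-7600/37; mL+mR=-15100/37 → advance -1; mR−mL=-100/37 → turn -1·90°
n=7: pose=(-6,7,E); sL=100, sR=4; mL=-54, mR=-104; mL+mR=-158 → advance -1; mR−mL=-50 → turn -1·90°

0 200/37 40/17 -3180/629 -4880/629 -7 7 S
1 25/9 50/9 -125/18 -25/3 -7 8 W
2 200/37 200 -7500/37 -7600/37 -6 8 N
3 100 4 -54 -104 -6 7 E
4 200/37 40/17 -3180/629 -4880/629 -7 7 S
5 25/9 50/9 -125/18 -25/3 -7 8 W
6 200/37 200 -7500/37 -7600/37 -6 8 N
7 100 4 -54 -104 -6 7 E
final -7 7 S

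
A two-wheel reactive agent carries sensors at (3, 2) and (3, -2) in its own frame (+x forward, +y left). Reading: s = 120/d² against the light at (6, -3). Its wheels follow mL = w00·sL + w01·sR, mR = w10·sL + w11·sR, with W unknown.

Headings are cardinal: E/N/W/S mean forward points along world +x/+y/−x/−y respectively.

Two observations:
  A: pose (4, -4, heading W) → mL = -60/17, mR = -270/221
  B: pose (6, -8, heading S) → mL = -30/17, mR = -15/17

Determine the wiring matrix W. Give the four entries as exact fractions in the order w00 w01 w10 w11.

obs A: pose=(4,-4,W) → sL=60/17, sR=60/13, mL=-60/17, mR=-270/221
obs B: pose=(6,-8,S) → sL=30/17, sR=30/17, mL=-30/17, mR=-15/17
sensor matrix S = [[60/17, 60/13], [30/17, 30/17]]; det S = -7200/3757
solve [mL_A; mL_B] = S·[w00; w01] and [mR_A; mR_B] = S·[w10; w11]:
  w00 = -1, w01 = 0, w10 = -1, w11 = 1/2

-1 0 -1 1/2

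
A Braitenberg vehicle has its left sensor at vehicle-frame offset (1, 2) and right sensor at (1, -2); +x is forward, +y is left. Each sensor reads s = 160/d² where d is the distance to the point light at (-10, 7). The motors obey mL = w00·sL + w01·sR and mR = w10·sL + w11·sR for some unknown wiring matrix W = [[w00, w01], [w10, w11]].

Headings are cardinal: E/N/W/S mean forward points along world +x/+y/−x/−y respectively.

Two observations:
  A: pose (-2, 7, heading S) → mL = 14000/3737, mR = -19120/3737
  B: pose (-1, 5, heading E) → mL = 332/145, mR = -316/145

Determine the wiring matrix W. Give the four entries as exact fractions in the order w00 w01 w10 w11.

obs A: pose=(-2,7,S) → sL=160/101, sR=160/37, mL=14000/3737, mR=-19120/3737
obs B: pose=(-1,5,E) → sL=8/5, sR=40/29, mL=332/145, mR=-316/145
sensor matrix S = [[160/101, 160/37], [8/5, 40/29]]; det S = -513024/108373
solve [mL_A; mL_B] = S·[w00; w01] and [mR_A; mR_B] = S·[w10; w11]:
  w00 = 1, w01 = 1/2, w10 = -1/2, w11 = -1

1 1/2 -1/2 -1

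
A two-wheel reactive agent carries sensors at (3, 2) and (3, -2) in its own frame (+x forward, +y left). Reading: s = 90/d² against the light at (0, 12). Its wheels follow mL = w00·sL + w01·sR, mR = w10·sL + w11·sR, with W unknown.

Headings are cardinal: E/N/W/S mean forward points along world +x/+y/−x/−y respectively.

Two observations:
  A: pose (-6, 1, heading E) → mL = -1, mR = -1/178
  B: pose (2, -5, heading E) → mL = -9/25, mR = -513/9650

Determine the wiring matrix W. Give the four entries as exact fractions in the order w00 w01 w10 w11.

obs A: pose=(-6,1,E) → sL=1, sR=45/89, mL=-1, mR=-1/178
obs B: pose=(2,-5,E) → sL=9/25, sR=45/193, mL=-9/25, mR=-513/9650
sensor matrix S = [[1, 45/89], [9/25, 45/193]]; det S = 4392/85885
solve [mL_A; mL_B] = S·[w00; w01] and [mR_A; mR_B] = S·[w10; w11]:
  w00 = -1, w01 = 0, w10 = 1/2, w11 = -1

-1 0 1/2 -1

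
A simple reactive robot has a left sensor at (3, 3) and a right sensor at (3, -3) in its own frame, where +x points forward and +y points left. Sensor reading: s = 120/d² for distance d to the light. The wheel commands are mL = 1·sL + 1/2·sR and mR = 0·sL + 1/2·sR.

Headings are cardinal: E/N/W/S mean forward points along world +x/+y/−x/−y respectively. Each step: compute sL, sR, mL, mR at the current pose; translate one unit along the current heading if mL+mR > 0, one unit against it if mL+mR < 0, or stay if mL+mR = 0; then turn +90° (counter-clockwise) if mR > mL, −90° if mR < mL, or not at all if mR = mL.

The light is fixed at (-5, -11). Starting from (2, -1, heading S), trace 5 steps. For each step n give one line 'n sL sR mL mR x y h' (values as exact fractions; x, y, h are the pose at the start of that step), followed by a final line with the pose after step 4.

n=0: pose=(2,-1,S); sL=120/149, sR=24/13; mL=3348/1937, mR=12/13; mL+mR=5136/1937 → advance +1; mR−mL=-120/149 → turn -1·90°
n=1: pose=(2,-2,W); sL=30/13, sR=3/4; mL=279/104, mR=3/8; mL+mR=159/52 → advance +1; mR−mL=-30/13 → turn -1·90°
n=2: pose=(1,-2,N); sL=40/51, sR=8/15; mL=268/255, mR=4/15; mL+mR=112/85 → advance +1; mR−mL=-40/51 → turn -1·90°
n=3: pose=(1,-1,E); sL=12/25, sR=12/13; mL=306/325, mR=6/13; mL+mR=456/325 → advance +1; mR−mL=-12/25 → turn -1·90°
n=4: pose=(2,-1,S); sL=120/149, sR=24/13; mL=3348/1937, mR=12/13; mL+mR=5136/1937 → advance +1; mR−mL=-120/149 → turn -1·90°

0 120/149 24/13 3348/1937 12/13 2 -1 S
1 30/13 3/4 279/104 3/8 2 -2 W
2 40/51 8/15 268/255 4/15 1 -2 N
3 12/25 12/13 306/325 6/13 1 -1 E
4 120/149 24/13 3348/1937 12/13 2 -1 S
final 2 -2 W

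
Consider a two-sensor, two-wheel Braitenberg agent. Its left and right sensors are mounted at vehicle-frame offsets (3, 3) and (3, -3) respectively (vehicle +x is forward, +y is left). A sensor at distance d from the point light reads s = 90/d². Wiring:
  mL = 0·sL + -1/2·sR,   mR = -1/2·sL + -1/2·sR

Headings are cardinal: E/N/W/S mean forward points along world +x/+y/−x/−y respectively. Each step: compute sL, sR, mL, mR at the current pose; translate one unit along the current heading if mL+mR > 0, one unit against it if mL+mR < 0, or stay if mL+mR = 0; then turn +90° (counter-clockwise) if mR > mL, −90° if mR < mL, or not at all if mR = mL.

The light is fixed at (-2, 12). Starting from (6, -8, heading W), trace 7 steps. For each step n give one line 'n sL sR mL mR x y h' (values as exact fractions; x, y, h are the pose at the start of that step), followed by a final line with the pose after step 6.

n=0: pose=(6,-8,W); sL=45/277, sR=45/157; mL=-45/314, mR=-9765/43489; mL+mR=-31995/86978 → advance -1; mR−mL=-45/554 → turn -1·90°
n=1: pose=(7,-8,N); sL=18/65, sR=90/433; mL=-45/433, mR=-6822/28145; mL+mR=-9747/28145 → advance -1; mR−mL=-9/65 → turn -1·90°
n=2: pose=(7,-9,E); sL=5/26, sR=1/8; mL=-1/16, mR=-33/208; mL+mR=-23/104 → advance -1; mR−mL=-5/52 → turn -1·90°
n=3: pose=(6,-9,S); sL=90/697, sR=90/601; mL=-45/601, mR=-58410/418897; mL+mR=-89775/418897 → advance -1; mR−mL=-45/697 → turn -1·90°
n=4: pose=(6,-8,W); sL=45/277, sR=45/157; mL=-45/314, mR=-9765/43489; mL+mR=-31995/86978 → advance -1; mR−mL=-45/554 → turn -1·90°
n=5: pose=(7,-8,N); sL=18/65, sR=90/433; mL=-45/433, mR=-6822/28145; mL+mR=-9747/28145 → advance -1; mR−mL=-9/65 → turn -1·90°
n=6: pose=(7,-9,E); sL=5/26, sR=1/8; mL=-1/16, mR=-33/208; mL+mR=-23/104 → advance -1; mR−mL=-5/52 → turn -1·90°

0 45/277 45/157 -45/314 -9765/43489 6 -8 W
1 18/65 90/433 -45/433 -6822/28145 7 -8 N
2 5/26 1/8 -1/16 -33/208 7 -9 E
3 90/697 90/601 -45/601 -58410/418897 6 -9 S
4 45/277 45/157 -45/314 -9765/43489 6 -8 W
5 18/65 90/433 -45/433 -6822/28145 7 -8 N
6 5/26 1/8 -1/16 -33/208 7 -9 E
final 6 -9 S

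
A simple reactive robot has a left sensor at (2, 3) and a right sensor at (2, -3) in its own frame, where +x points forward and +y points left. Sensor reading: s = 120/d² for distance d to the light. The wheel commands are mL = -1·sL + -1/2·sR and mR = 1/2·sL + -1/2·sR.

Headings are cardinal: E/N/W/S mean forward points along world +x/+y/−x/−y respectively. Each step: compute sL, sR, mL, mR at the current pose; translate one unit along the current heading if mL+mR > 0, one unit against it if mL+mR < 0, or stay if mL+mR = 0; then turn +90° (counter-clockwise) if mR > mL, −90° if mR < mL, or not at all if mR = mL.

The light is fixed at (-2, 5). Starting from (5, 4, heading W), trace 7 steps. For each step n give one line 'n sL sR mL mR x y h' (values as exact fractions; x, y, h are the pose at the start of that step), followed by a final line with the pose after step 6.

n=0: pose=(5,4,W); sL=120/41, sR=120/29; mL=-5940/1189, mR=-720/1189; mL+mR=-6660/1189 → advance -1; mR−mL=180/41 → turn +1·90°
n=1: pose=(6,4,S); sL=12/13, sR=60/17; mL=-594/221, mR=-288/221; mL+mR=-882/221 → advance -1; mR−mL=18/13 → turn +1·90°
n=2: pose=(6,5,E); sL=120/109, sR=120/109; mL=-180/109, mR=0; mL+mR=-180/109 → advance -1; mR−mL=180/109 → turn +1·90°
n=3: pose=(5,5,N); sL=6, sR=15/13; mL=-171/26, mR=63/26; mL+mR=-54/13 → advance -1; mR−mL=9 → turn +1·90°
n=4: pose=(5,4,W); sL=120/41, sR=120/29; mL=-5940/1189, mR=-720/1189; mL+mR=-6660/1189 → advance -1; mR−mL=180/41 → turn +1·90°
n=5: pose=(6,4,S); sL=12/13, sR=60/17; mL=-594/221, mR=-288/221; mL+mR=-882/221 → advance -1; mR−mL=18/13 → turn +1·90°
n=6: pose=(6,5,E); sL=120/109, sR=120/109; mL=-180/109, mR=0; mL+mR=-180/109 → advance -1; mR−mL=180/109 → turn +1·90°

0 120/41 120/29 -5940/1189 -720/1189 5 4 W
1 12/13 60/17 -594/221 -288/221 6 4 S
2 120/109 120/109 -180/109 0 6 5 E
3 6 15/13 -171/26 63/26 5 5 N
4 120/41 120/29 -5940/1189 -720/1189 5 4 W
5 12/13 60/17 -594/221 -288/221 6 4 S
6 120/109 120/109 -180/109 0 6 5 E
final 5 5 N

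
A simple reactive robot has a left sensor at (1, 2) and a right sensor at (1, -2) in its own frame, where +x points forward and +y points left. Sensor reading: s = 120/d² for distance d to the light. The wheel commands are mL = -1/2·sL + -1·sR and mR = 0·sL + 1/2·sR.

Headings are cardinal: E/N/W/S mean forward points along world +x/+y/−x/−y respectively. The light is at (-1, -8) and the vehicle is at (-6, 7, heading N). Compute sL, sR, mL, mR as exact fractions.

left sensor world pos  = (-8, 8); dL² = 305
right sensor world pos = (-4, 8); dR² = 265
sL = 120/305 = 24/61
sR = 120/265 = 24/53
mL = -1/2·sL + -1·sR = -2100/3233
mR = 0·sL + 1/2·sR = 12/53

24/61 24/53 -2100/3233 12/53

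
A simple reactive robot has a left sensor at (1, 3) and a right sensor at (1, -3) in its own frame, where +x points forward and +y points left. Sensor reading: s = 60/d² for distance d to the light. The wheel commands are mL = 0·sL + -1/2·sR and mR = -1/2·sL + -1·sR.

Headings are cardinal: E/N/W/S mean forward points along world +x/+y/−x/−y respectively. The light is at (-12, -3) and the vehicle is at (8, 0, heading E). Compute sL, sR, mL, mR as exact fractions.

20/159 20/147 -10/147 -1550/7791

left sensor world pos  = (9, 3); dL² = 477
right sensor world pos = (9, -3); dR² = 441
sL = 60/477 = 20/159
sR = 60/441 = 20/147
mL = 0·sL + -1/2·sR = -10/147
mR = -1/2·sL + -1·sR = -1550/7791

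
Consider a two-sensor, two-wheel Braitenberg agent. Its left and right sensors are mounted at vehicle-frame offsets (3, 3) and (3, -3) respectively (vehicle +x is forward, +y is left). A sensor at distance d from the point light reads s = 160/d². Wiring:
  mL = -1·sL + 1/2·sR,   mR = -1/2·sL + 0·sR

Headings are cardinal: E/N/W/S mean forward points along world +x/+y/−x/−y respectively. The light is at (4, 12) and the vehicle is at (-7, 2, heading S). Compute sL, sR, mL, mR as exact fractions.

left sensor world pos  = (-4, -1); dL² = 233
right sensor world pos = (-10, -1); dR² = 365
sL = 160/233 = 160/233
sR = 160/365 = 32/73
mL = -1·sL + 1/2·sR = -7952/17009
mR = -1/2·sL + 0·sR = -80/233

160/233 32/73 -7952/17009 -80/233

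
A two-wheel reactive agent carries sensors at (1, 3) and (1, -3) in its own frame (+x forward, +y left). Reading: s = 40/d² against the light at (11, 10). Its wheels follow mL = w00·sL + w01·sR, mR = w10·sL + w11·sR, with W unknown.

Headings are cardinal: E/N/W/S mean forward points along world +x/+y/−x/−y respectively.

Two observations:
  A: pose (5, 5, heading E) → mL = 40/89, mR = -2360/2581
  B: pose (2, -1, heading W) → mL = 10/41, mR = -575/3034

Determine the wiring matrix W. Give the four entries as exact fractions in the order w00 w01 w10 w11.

obs A: pose=(5,5,E) → sL=40/29, sR=40/89, mL=40/89, mR=-2360/2581
obs B: pose=(2,-1,W) → sL=5/37, sR=10/41, mL=10/41, mR=-575/3034
sensor matrix S = [[40/29, 40/89], [5/37, 10/41]]; det S = 1079400/3915377
solve [mL_A; mL_B] = S·[w00; w01] and [mR_A; mR_B] = S·[w10; w11]:
  w00 = 0, w01 = 1, w10 = -1/2, w11 = -1/2

0 1 -1/2 -1/2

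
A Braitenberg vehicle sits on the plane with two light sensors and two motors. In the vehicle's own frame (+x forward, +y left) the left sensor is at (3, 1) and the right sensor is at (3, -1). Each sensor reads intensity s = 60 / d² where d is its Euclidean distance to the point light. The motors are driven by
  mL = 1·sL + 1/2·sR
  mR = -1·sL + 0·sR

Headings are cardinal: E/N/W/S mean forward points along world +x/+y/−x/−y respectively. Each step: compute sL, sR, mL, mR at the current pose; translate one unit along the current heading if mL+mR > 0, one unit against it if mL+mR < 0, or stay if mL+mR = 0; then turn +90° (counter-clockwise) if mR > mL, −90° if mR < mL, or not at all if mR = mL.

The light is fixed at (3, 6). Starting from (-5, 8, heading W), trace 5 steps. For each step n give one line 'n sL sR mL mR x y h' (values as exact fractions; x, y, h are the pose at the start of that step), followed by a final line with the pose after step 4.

n=0: pose=(-5,8,W); sL=30/61, sR=6/13; mL=573/793, mR=-30/61; mL+mR=3/13 → advance +1; mR−mL=-963/793 → turn -1·90°
n=1: pose=(-6,8,N); sL=12/25, sR=60/89; mL=1818/2225, mR=-12/25; mL+mR=30/89 → advance +1; mR−mL=-2886/2225 → turn -1·90°
n=2: pose=(-6,9,E); sL=15/13, sR=3/2; mL=99/52, mR=-15/13; mL+mR=3/4 → advance +1; mR−mL=-159/52 → turn -1·90°
n=3: pose=(-5,9,S); sL=60/49, sR=20/27; mL=2110/1323, mR=-60/49; mL+mR=10/27 → advance +1; mR−mL=-3730/1323 → turn -1·90°
n=4: pose=(-5,8,W); sL=30/61, sR=6/13; mL=573/793, mR=-30/61; mL+mR=3/13 → advance +1; mR−mL=-963/793 → turn -1·90°

0 30/61 6/13 573/793 -30/61 -5 8 W
1 12/25 60/89 1818/2225 -12/25 -6 8 N
2 15/13 3/2 99/52 -15/13 -6 9 E
3 60/49 20/27 2110/1323 -60/49 -5 9 S
4 30/61 6/13 573/793 -30/61 -5 8 W
final -6 8 N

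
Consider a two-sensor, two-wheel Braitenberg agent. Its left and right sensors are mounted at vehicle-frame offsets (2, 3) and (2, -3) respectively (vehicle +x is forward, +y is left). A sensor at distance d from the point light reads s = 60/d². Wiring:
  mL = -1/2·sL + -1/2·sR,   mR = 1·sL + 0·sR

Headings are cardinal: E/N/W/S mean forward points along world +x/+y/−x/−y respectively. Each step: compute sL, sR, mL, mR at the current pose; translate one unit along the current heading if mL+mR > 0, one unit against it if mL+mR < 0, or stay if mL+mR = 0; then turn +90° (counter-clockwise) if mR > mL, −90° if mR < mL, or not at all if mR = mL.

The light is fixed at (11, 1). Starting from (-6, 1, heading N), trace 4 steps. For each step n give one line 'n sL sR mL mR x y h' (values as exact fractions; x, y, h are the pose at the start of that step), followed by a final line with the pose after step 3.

0 15/101 3/10 -453/2020 15/101 -6 1 N
1 60/377 12/73 -4452/27521 60/377 -6 0 W
2 30/89 6/37 -822/3293 30/89 -5 0 S
3 60/197 60/221 -12540/43537 60/197 -5 -1 E
final -4 -1 N

n=0: pose=(-6,1,N); sL=15/101, sR=3/10; mL=-453/2020, mR=15/101; mL+mR=-153/2020 → advance -1; mR−mL=753/2020 → turn +1·90°
n=1: pose=(-6,0,W); sL=60/377, sR=12/73; mL=-4452/27521, mR=60/377; mL+mR=-72/27521 → advance -1; mR−mL=8832/27521 → turn +1·90°
n=2: pose=(-5,0,S); sL=30/89, sR=6/37; mL=-822/3293, mR=30/89; mL+mR=288/3293 → advance +1; mR−mL=1932/3293 → turn +1·90°
n=3: pose=(-5,-1,E); sL=60/197, sR=60/221; mL=-12540/43537, mR=60/197; mL+mR=720/43537 → advance +1; mR−mL=25800/43537 → turn +1·90°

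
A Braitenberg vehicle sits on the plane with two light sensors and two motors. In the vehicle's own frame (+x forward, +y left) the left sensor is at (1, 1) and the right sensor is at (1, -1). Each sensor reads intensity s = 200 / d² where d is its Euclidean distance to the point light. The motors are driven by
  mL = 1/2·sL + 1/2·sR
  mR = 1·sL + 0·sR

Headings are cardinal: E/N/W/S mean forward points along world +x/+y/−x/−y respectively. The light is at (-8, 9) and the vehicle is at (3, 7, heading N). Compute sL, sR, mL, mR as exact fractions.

200/101 40/29 4920/2929 200/101

left sensor world pos  = (2, 8); dL² = 101
right sensor world pos = (4, 8); dR² = 145
sL = 200/101 = 200/101
sR = 200/145 = 40/29
mL = 1/2·sL + 1/2·sR = 4920/2929
mR = 1·sL + 0·sR = 200/101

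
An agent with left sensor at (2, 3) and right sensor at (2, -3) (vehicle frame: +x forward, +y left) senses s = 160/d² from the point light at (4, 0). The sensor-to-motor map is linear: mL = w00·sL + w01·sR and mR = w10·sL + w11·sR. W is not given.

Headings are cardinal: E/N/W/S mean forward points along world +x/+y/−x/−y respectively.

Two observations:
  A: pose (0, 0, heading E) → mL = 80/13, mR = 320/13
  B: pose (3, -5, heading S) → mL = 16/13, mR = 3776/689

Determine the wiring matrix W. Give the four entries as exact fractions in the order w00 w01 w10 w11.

obs A: pose=(0,0,E) → sL=160/13, sR=160/13, mL=80/13, mR=320/13
obs B: pose=(3,-5,S) → sL=160/53, sR=32/13, mL=16/13, mR=3776/689
sensor matrix S = [[160/13, 160/13], [160/53, 32/13]]; det S = -61440/8957
solve [mL_A; mL_B] = S·[w00; w01] and [mR_A; mR_B] = S·[w10; w11]:
  w00 = 0, w01 = 1/2, w10 = 1, w11 = 1

0 1/2 1 1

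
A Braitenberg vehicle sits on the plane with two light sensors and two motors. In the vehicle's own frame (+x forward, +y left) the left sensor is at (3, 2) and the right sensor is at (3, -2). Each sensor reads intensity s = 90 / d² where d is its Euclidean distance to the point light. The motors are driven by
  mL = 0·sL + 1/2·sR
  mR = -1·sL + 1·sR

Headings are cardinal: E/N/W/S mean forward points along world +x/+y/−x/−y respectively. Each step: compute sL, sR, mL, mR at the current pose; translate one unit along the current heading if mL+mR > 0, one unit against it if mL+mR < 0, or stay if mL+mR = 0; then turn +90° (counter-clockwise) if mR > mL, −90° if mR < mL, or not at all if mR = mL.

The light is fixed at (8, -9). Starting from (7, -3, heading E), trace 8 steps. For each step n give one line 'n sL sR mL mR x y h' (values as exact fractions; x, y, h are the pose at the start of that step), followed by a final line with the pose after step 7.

0 45/34 9/2 9/4 54/17 7 -3 E
1 18/17 18/17 9/17 0 8 -3 N
2 1 45/17 45/34 28/17 8 -2 E
3 90/101 90/109 45/109 -720/11009 9 -2 N
4 45/58 45/26 45/52 360/377 9 -1 E
5 90/121 90/137 45/137 -1440/16577 10 -1 N
6 45/73 45/37 45/74 1620/2701 10 0 E
7 90/61 90/37 45/37 2160/2257 11 0 S
final 11 -1 W

n=0: pose=(7,-3,E); sL=45/34, sR=9/2; mL=9/4, mR=54/17; mL+mR=369/68 → advance +1; mR−mL=63/68 → turn +1·90°
n=1: pose=(8,-3,N); sL=18/17, sR=18/17; mL=9/17, mR=0; mL+mR=9/17 → advance +1; mR−mL=-9/17 → turn -1·90°
n=2: pose=(8,-2,E); sL=1, sR=45/17; mL=45/34, mR=28/17; mL+mR=101/34 → advance +1; mR−mL=11/34 → turn +1·90°
n=3: pose=(9,-2,N); sL=90/101, sR=90/109; mL=45/109, mR=-720/11009; mL+mR=3825/11009 → advance +1; mR−mL=-5265/11009 → turn -1·90°
n=4: pose=(9,-1,E); sL=45/58, sR=45/26; mL=45/52, mR=360/377; mL+mR=2745/1508 → advance +1; mR−mL=135/1508 → turn +1·90°
n=5: pose=(10,-1,N); sL=90/121, sR=90/137; mL=45/137, mR=-1440/16577; mL+mR=4005/16577 → advance +1; mR−mL=-6885/16577 → turn -1·90°
n=6: pose=(10,0,E); sL=45/73, sR=45/37; mL=45/74, mR=1620/2701; mL+mR=6525/5402 → advance +1; mR−mL=-45/5402 → turn -1·90°
n=7: pose=(11,0,S); sL=90/61, sR=90/37; mL=45/37, mR=2160/2257; mL+mR=4905/2257 → advance +1; mR−mL=-585/2257 → turn -1·90°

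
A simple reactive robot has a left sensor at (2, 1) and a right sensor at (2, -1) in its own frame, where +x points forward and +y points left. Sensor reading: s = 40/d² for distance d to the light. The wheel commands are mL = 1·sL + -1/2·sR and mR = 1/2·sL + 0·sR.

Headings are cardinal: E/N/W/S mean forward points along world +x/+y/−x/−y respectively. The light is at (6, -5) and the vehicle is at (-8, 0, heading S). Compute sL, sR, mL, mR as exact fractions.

20/89 20/117 1450/10413 10/89

left sensor world pos  = (-7, -2); dL² = 178
right sensor world pos = (-9, -2); dR² = 234
sL = 40/178 = 20/89
sR = 40/234 = 20/117
mL = 1·sL + -1/2·sR = 1450/10413
mR = 1/2·sL + 0·sR = 10/89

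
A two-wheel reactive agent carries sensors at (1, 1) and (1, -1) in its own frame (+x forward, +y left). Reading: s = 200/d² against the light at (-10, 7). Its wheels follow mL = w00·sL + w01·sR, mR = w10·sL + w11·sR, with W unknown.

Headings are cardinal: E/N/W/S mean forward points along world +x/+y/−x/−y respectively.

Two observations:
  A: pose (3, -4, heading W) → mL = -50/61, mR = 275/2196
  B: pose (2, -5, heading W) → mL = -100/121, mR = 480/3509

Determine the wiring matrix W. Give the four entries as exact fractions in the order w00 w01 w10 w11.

obs A: pose=(3,-4,W) → sL=25/36, sR=50/61, mL=-50/61, mR=275/2196
obs B: pose=(2,-5,W) → sL=20/29, sR=100/121, mL=-100/121, mR=480/3509
sensor matrix S = [[25/36, 50/61], [20/29, 100/121]]; det S = 16625/1926441
solve [mL_A; mL_B] = S·[w00; w01] and [mR_A; mR_B] = S·[w10; w11]:
  w00 = 0, w01 = -1, w10 = -1, w11 = 1

0 -1 -1 1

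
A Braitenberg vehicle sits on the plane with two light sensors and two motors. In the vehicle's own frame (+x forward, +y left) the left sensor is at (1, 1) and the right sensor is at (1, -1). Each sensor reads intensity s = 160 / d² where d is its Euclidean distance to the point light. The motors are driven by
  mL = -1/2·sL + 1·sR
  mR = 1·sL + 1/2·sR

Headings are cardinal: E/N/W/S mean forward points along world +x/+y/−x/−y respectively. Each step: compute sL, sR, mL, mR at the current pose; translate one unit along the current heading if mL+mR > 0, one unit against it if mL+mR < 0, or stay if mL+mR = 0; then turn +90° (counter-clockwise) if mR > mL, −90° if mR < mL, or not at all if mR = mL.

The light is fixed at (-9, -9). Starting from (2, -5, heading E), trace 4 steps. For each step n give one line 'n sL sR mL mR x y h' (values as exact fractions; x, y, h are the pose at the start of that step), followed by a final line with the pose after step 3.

n=0: pose=(2,-5,E); sL=160/169, sR=160/153; mL=14800/25857, mR=38000/25857; mL+mR=17600/8619 → advance +1; mR−mL=23200/25857 → turn +1·90°
n=1: pose=(3,-5,N); sL=80/73, sR=80/97; mL=1960/7081, mR=10680/7081; mL+mR=12640/7081 → advance +1; mR−mL=8720/7081 → turn +1·90°
n=2: pose=(3,-4,W); sL=160/137, sR=160/157; mL=9360/21509, mR=36080/21509; mL+mR=45440/21509 → advance +1; mR−mL=26720/21509 → turn +1·90°
n=3: pose=(2,-4,S); sL=1, sR=40/29; mL=51/58, mR=49/29; mL+mR=149/58 → advance +1; mR−mL=47/58 → turn +1·90°

0 160/169 160/153 14800/25857 38000/25857 2 -5 E
1 80/73 80/97 1960/7081 10680/7081 3 -5 N
2 160/137 160/157 9360/21509 36080/21509 3 -4 W
3 1 40/29 51/58 49/29 2 -4 S
final 2 -5 E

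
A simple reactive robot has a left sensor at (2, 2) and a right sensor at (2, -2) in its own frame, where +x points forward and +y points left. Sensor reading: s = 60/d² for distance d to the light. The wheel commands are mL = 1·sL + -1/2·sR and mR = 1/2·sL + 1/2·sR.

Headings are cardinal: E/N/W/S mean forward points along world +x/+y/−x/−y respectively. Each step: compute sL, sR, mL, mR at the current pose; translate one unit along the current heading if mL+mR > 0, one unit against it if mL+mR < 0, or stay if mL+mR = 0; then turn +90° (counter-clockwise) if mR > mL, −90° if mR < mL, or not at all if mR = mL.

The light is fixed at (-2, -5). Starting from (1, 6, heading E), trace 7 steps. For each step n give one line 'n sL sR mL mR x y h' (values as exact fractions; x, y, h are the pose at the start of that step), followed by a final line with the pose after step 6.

n=0: pose=(1,6,E); sL=30/97, sR=30/53; mL=135/5141, mR=2250/5141; mL+mR=45/97 → advance +1; mR−mL=2115/5141 → turn +1·90°
n=1: pose=(2,6,N); sL=60/173, sR=12/41; mL=1422/7093, mR=2268/7093; mL+mR=90/173 → advance +1; mR−mL=846/7093 → turn +1·90°
n=2: pose=(2,7,W); sL=15/26, sR=3/10; mL=111/260, mR=57/130; mL+mR=45/52 → advance +1; mR−mL=3/260 → turn +1·90°
n=3: pose=(1,7,S); sL=12/25, sR=60/101; mL=462/2525, mR=1356/2525; mL+mR=18/25 → advance +1; mR−mL=894/2525 → turn +1·90°
n=4: pose=(1,6,E); sL=30/97, sR=30/53; mL=135/5141, mR=2250/5141; mL+mR=45/97 → advance +1; mR−mL=2115/5141 → turn +1·90°
n=5: pose=(2,6,N); sL=60/173, sR=12/41; mL=1422/7093, mR=2268/7093; mL+mR=90/173 → advance +1; mR−mL=846/7093 → turn +1·90°
n=6: pose=(2,7,W); sL=15/26, sR=3/10; mL=111/260, mR=57/130; mL+mR=45/52 → advance +1; mR−mL=3/260 → turn +1·90°

0 30/97 30/53 135/5141 2250/5141 1 6 E
1 60/173 12/41 1422/7093 2268/7093 2 6 N
2 15/26 3/10 111/260 57/130 2 7 W
3 12/25 60/101 462/2525 1356/2525 1 7 S
4 30/97 30/53 135/5141 2250/5141 1 6 E
5 60/173 12/41 1422/7093 2268/7093 2 6 N
6 15/26 3/10 111/260 57/130 2 7 W
final 1 7 S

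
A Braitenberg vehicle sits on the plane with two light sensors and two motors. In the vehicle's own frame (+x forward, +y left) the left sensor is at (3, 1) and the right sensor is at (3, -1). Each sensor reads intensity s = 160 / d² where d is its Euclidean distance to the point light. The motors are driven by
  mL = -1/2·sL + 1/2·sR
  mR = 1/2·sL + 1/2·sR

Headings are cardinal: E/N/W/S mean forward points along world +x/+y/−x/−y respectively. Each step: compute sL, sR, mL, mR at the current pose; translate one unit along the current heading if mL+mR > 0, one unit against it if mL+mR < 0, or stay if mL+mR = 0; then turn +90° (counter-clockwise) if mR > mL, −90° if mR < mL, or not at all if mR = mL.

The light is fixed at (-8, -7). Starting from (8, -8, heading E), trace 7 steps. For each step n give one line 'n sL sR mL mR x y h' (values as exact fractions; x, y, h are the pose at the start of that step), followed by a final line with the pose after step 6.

n=0: pose=(8,-8,E); sL=160/361, sR=32/73; mL=-64/26353, mR=11616/26353; mL+mR=32/73 → advance +1; mR−mL=160/361 → turn +1·90°
n=1: pose=(9,-8,N); sL=8/13, sR=20/41; mL=-34/533, mR=294/533; mL+mR=20/41 → advance +1; mR−mL=8/13 → turn +1·90°
n=2: pose=(9,-7,W); sL=160/197, sR=160/197; mL=0, mR=160/197; mL+mR=160/197 → advance +1; mR−mL=160/197 → turn +1·90°
n=3: pose=(8,-7,S); sL=80/149, sR=80/117; mL=1280/17433, mR=10640/17433; mL+mR=80/117 → advance +1; mR−mL=80/149 → turn +1·90°
n=4: pose=(8,-8,E); sL=160/361, sR=32/73; mL=-64/26353, mR=11616/26353; mL+mR=32/73 → advance +1; mR−mL=160/361 → turn +1·90°
n=5: pose=(9,-8,N); sL=8/13, sR=20/41; mL=-34/533, mR=294/533; mL+mR=20/41 → advance +1; mR−mL=8/13 → turn +1·90°
n=6: pose=(9,-7,W); sL=160/197, sR=160/197; mL=0, mR=160/197; mL+mR=160/197 → advance +1; mR−mL=160/197 → turn +1·90°

0 160/361 32/73 -64/26353 11616/26353 8 -8 E
1 8/13 20/41 -34/533 294/533 9 -8 N
2 160/197 160/197 0 160/197 9 -7 W
3 80/149 80/117 1280/17433 10640/17433 8 -7 S
4 160/361 32/73 -64/26353 11616/26353 8 -8 E
5 8/13 20/41 -34/533 294/533 9 -8 N
6 160/197 160/197 0 160/197 9 -7 W
final 8 -7 S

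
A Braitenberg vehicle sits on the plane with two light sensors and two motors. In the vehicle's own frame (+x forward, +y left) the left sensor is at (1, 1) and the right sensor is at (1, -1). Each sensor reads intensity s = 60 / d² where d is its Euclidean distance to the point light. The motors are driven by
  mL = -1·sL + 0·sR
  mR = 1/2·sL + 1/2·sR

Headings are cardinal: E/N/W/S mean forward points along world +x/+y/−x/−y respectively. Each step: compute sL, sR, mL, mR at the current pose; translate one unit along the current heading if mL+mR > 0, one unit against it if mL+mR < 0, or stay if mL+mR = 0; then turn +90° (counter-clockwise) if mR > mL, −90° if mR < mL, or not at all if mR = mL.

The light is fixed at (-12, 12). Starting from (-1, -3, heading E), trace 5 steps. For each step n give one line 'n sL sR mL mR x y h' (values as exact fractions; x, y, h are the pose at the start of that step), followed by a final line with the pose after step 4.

n=0: pose=(-1,-3,E); sL=3/17, sR=3/20; mL=-3/17, mR=111/680; mL+mR=-9/680 → advance -1; mR−mL=231/680 → turn +1·90°
n=1: pose=(-2,-3,N); sL=60/277, sR=60/317; mL=-60/277, mR=17820/87809; mL+mR=-1200/87809 → advance -1; mR−mL=36840/87809 → turn +1·90°
n=2: pose=(-2,-4,W); sL=6/37, sR=10/51; mL=-6/37, mR=338/1887; mL+mR=32/1887 → advance +1; mR−mL=644/1887 → turn +1·90°
n=3: pose=(-3,-4,S); sL=60/389, sR=60/353; mL=-60/389, mR=22260/137317; mL+mR=1080/137317 → advance +1; mR−mL=43440/137317 → turn +1·90°
n=4: pose=(-3,-5,E); sL=15/89, sR=15/106; mL=-15/89, mR=2925/18868; mL+mR=-255/18868 → advance -1; mR−mL=6105/18868 → turn +1·90°

0 3/17 3/20 -3/17 111/680 -1 -3 E
1 60/277 60/317 -60/277 17820/87809 -2 -3 N
2 6/37 10/51 -6/37 338/1887 -2 -4 W
3 60/389 60/353 -60/389 22260/137317 -3 -4 S
4 15/89 15/106 -15/89 2925/18868 -3 -5 E
final -4 -5 N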